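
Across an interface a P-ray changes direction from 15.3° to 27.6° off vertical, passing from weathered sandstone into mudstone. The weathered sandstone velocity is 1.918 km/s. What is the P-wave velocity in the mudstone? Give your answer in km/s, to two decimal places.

3.37 km/s

sin 15.3° = 0.2639; sin 27.6° = 0.4633.
V₂ = V₁·(sin θ₂/sin θ₁) = 1.918·(0.4633/0.2639) = 3.37 km/s.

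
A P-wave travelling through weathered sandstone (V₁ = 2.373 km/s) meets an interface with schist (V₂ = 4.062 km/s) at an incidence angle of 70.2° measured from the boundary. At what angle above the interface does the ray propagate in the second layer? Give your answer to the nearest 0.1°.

Angle from the normal: 90° − 70.2° = 19.8°.
sin θ₁/V₁ = sin θ₂/V₂ ⇒ sin θ₂ = 4.062·sin 19.8°/2.373 = 4.062·0.3387/2.373 = 0.5798.
θ₂ = arcsin 0.5798 = 35.44° from the normal.
From the interface: 90° − 35.44° = 54.56°.

54.6°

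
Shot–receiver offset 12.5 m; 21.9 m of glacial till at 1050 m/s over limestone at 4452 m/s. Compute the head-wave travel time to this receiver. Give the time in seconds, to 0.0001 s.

0.0433 s

θ_c = arcsin(V₁/V₂) = arcsin(1050/4452) = 13.64°, cos θ_c = 0.9718.
Intercept time tᵢ = 2h cos θ_c / V₁ = 2·21.9·0.9718/1050 = 0.04054 s.
t = x/V₂ + tᵢ = 12.5/4452 + 0.04054 = 0.04335 s.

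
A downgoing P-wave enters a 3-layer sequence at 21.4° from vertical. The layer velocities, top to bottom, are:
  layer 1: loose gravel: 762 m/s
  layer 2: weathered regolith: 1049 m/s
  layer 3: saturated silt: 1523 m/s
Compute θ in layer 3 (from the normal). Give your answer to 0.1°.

Snell's law across each interface conserves sin θ / V, so sin θ_3 = V_3·sin θ₁/V₁.
sin θ_3 = 1523 × sin 21.4° / 762 = 0.7293.
θ_3 = arcsin 0.7293 = 46.83°.

46.8°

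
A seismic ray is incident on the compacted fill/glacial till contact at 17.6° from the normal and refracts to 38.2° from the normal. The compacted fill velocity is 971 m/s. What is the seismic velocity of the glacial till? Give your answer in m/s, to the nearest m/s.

1986 m/s

sin 17.6° = 0.3024; sin 38.2° = 0.6184.
V₂ = V₁·(sin θ₂/sin θ₁) = 971·(0.6184/0.3024) = 1985.89 m/s.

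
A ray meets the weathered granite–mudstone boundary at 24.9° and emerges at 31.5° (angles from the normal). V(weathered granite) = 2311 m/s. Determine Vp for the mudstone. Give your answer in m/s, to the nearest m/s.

2868 m/s

Snell's law: sin 24.9°/V₁ = sin 31.5°/V₂.
V₂ = V₁·sin 31.5°/sin 24.9° = 2311 × 1.2410 = 2867.91 m/s.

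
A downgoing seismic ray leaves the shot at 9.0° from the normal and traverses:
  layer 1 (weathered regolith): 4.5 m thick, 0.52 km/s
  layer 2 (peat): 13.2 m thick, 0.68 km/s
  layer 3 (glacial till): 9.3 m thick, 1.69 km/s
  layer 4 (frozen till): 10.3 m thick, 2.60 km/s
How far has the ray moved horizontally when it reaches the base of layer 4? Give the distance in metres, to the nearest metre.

22 m

Ray parameter p = sin 9.0° / 0.52 km/s = 3.0084e-01 s/km.
Layer 1: θ = 9.00°; offset = 4.5·tan 9.00° = 0.713 m.
Layer 2: sin θ = p·0.68 = 0.2046 → θ = 11.80°; offset = 13.2·tan 11.80° = 2.759 m.
Layer 3: sin θ = p·1.69 = 0.5084 → θ = 30.56°; offset = 9.3·tan 30.56° = 5.491 m.
Layer 4: sin θ = p·2.60 = 0.7822 → θ = 51.46°; offset = 10.3·tan 51.46° = 12.930 m.
Summing the layer offsets gives 21.892 m.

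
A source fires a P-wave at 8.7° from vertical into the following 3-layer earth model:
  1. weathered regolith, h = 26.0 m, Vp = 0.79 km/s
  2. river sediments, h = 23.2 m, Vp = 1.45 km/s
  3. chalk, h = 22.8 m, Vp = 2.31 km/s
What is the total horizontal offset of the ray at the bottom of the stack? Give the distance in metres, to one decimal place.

Ray parameter p = sin 8.7° / 0.79 km/s = 1.9147e-01 s/km.
Layer 1: θ = 8.70°; offset = 26.0·tan 8.70° = 3.979 m.
Layer 2: sin θ = p·1.45 = 0.2776 → θ = 16.12°; offset = 23.2·tan 16.12° = 6.705 m.
Layer 3: sin θ = p·2.31 = 0.4423 → θ = 26.25°; offset = 22.8·tan 26.25° = 11.244 m.
Σ offsets = 21.927 m.

21.9 m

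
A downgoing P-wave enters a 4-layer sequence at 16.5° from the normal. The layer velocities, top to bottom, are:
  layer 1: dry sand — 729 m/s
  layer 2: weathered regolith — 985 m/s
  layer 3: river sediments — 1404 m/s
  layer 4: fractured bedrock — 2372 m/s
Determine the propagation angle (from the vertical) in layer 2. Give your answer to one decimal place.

22.6°

Ray parameter p = sin 16.5° / 729 = 3.8960e-04 s/m.
sin θ_2 = p·V_2 = 3.8960e-04 × 985 = 0.3838.
θ_2 = arcsin 0.3838 = 22.57°.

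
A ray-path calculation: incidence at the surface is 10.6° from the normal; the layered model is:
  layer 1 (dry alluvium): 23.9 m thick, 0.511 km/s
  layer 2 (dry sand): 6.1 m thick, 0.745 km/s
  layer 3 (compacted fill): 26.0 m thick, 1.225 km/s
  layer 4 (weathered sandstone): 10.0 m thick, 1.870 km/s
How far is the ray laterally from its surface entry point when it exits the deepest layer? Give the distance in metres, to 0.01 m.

Apply Snell's law at each interface; in layer i the horizontal offset is hᵢ·tan θᵢ.
Layer 1: θ = 10.60°; offset = 23.9·tan 10.60° = 4.4728 m.
Layer 2: sin θ = 0.745·sin 10.6°/0.511 = 0.2682, θ = 15.56°; offset = 6.1·tan 15.56° = 1.6982 m.
Layer 3: sin θ = 1.225·sin 10.6°/0.511 = 0.4410, θ = 26.17°; offset = 26.0·tan 26.17° = 12.7746 m.
Layer 4: sin θ = 1.870·sin 10.6°/0.511 = 0.6732, θ = 42.31°; offset = 10.0·tan 42.31° = 9.1032 m.
Total horizontal offset = 28.0487 m.

28.05 m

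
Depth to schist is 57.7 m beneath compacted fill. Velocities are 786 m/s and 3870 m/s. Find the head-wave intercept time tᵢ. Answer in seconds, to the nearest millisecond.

tᵢ = 2h·√(V₂²−V₁²)/(V₁V₂).
√(V₂²−V₁²) = √(3870²−786²) = 3789.3 m/s.
tᵢ = 2·57.7·3789.3/(786·3870) = 0.14376 s.

0.144 s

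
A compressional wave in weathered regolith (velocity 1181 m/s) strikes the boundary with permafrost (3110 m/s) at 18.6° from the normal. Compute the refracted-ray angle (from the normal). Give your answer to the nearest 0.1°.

57.1°

sin θ₁/V₁ = sin θ₂/V₂ ⇒ sin θ₂ = 3110·sin 18.6°/1181 = 3110·0.3190/1181 = 0.8399.
θ₂ = arcsin 0.8399 = 57.13° from the normal.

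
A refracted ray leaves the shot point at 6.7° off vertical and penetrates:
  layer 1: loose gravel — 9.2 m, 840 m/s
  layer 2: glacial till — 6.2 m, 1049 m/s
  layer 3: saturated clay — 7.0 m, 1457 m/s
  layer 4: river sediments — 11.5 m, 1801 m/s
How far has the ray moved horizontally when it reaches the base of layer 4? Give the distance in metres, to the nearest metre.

6 m

Apply Snell's law at each interface; in layer i the horizontal offset is hᵢ·tan θᵢ.
Layer 1: θ = 6.70°; offset = 9.2·tan 6.70° = 1.081 m.
Layer 2: sin θ = 1049·sin 6.7°/840 = 0.1457, θ = 8.38°; offset = 6.2·tan 8.38° = 0.913 m.
Layer 3: sin θ = 1457·sin 6.7°/840 = 0.2024, θ = 11.68°; offset = 7.0·tan 11.68° = 1.447 m.
Layer 4: sin θ = 1801·sin 6.7°/840 = 0.2501, θ = 14.49°; offset = 11.5·tan 14.49° = 2.971 m.
Total horizontal offset = 6.411 m.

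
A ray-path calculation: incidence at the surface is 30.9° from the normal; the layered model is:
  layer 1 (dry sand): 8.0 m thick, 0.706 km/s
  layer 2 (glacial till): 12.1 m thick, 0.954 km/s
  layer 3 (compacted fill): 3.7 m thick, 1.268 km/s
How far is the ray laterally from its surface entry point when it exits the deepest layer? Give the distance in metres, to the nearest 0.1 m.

25.3 m

Ray parameter p = sin 30.9° / 0.706 km/s = 7.2740e-01 s/km.
Layer 1: θ = 30.90°; offset = 8.0·tan 30.90° = 4.788 m.
Layer 2: sin θ = p·0.954 = 0.6939 → θ = 43.94°; offset = 12.1·tan 43.94° = 11.661 m.
Layer 3: sin θ = p·1.268 = 0.9223 → θ = 67.27°; offset = 3.7·tan 67.27° = 8.832 m.
Summing the layer offsets gives 25.282 m.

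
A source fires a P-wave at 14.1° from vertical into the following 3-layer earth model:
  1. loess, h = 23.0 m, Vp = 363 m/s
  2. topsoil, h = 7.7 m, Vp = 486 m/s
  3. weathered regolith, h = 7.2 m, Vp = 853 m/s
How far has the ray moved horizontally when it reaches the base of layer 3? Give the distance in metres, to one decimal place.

p = sin θ₁/V₁ = sin 14.1°/363 = 6.7112e-04 s/m is conserved through the stack.
Layer 1: θ = 14.10°; offset = 23.0·tan 14.10° = 5.777 m.
Layer 2: sin θ = p·486 = 0.3262 → θ = 19.04°; offset = 7.7·tan 19.04° = 2.657 m.
Layer 3: sin θ = p·853 = 0.5725 → θ = 34.92°; offset = 7.2·tan 34.92° = 5.027 m.
Total horizontal offset = 13.461 m.

13.5 m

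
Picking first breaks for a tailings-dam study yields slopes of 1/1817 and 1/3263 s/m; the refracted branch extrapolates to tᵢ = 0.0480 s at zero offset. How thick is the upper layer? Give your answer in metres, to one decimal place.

θ_c = arcsin(1817/3263) = 33.84°; cos θ_c = 0.8306.
tᵢ = 2h cos θ_c/V₁ ⇒ h = tᵢ·V₁/(2 cos θ_c) = 0.048·1817/(2·0.8306) = 52.50 m.

52.5 m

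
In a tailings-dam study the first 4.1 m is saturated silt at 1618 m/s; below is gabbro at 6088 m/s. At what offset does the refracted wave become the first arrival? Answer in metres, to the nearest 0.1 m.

10.8 m

θ_c = arcsin(1618/6088) = 15.41°, so cos θ_c = 0.9640 and tᵢ = 2h cos θ_c/V₁ = 0.0049 s.
At crossover x/V₁ = x/V₂ + tᵢ ⇒ x = tᵢ/(1/V₁ − 1/V₂) = 0.00489/(6.1805e-04 − 1.6426e-04) = 10.77 m.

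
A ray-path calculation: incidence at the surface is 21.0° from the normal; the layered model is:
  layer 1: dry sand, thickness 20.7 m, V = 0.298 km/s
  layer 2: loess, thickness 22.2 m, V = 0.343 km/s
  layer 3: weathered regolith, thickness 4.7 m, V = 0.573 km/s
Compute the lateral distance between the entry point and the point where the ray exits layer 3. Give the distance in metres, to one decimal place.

22.5 m

p = sin θ₁/V₁ = sin 21.0°/0.298 = 1.2026e+00 s/km is conserved through the stack.
Layer 1: θ = 21.00°; offset = 20.7·tan 21.00° = 7.946 m.
Layer 2: sin θ = p·0.343 = 0.4125 → θ = 24.36°; offset = 22.2·tan 24.36° = 10.052 m.
Layer 3: sin θ = p·0.573 = 0.6891 → θ = 43.56°; offset = 4.7·tan 43.56° = 4.469 m.
Summing the layer offsets gives 22.467 m.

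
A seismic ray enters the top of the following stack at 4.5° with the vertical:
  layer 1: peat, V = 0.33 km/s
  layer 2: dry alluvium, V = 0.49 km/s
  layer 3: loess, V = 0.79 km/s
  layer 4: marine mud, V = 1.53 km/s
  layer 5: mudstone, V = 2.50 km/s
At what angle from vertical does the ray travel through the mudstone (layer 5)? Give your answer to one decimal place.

36.5°

Snell's law across each interface conserves sin θ / V, so sin θ_5 = V_5·sin θ₁/V₁.
sin θ_5 = 2.50 × sin 4.5° / 0.33 = 0.5944.
θ_5 = arcsin 0.5944 = 36.47°.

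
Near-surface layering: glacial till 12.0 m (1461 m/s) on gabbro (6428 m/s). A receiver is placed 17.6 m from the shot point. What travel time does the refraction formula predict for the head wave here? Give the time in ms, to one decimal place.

θ_c = arcsin(V₁/V₂) = arcsin(1461/6428) = 13.14°, cos θ_c = 0.9738.
Intercept time tᵢ = 2h cos θ_c / V₁ = 2·12.0·0.9738/1461 = 0.01600 s.
t = x/V₂ + tᵢ = 17.6/6428 + 0.01600 = 0.01874 s.

18.7 ms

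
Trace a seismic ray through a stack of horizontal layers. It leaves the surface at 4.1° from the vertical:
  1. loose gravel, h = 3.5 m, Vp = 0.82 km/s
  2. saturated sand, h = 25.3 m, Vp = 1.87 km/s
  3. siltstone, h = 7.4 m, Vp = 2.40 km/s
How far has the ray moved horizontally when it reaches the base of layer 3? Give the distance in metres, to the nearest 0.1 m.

6.0 m

Ray parameter p = sin 4.1° / 0.82 km/s = 8.7192e-02 s/km.
Layer 1: θ = 4.10°; offset = 3.5·tan 4.10° = 0.251 m.
Layer 2: sin θ = p·1.87 = 0.1630 → θ = 9.38°; offset = 25.3·tan 9.38° = 4.181 m.
Layer 3: sin θ = p·2.40 = 0.2093 → θ = 12.08°; offset = 7.4·tan 12.08° = 1.584 m.
Σ offsets = 6.016 m.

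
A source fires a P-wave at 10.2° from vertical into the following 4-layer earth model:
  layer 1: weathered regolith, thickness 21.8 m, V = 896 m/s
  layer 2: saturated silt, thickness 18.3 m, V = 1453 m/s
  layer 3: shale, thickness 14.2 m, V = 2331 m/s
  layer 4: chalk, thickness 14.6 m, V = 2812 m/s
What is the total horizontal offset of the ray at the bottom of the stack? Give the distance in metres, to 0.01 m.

26.54 m

p = sin θ₁/V₁ = sin 10.2°/896 = 1.9764e-04 s/m is conserved through the stack.
Layer 1: θ = 10.20°; offset = 21.8·tan 10.20° = 3.9224 m.
Layer 2: sin θ = p·1453 = 0.2872 → θ = 16.69°; offset = 18.3·tan 16.69° = 5.4863 m.
Layer 3: sin θ = p·2331 = 0.4607 → θ = 27.43°; offset = 14.2·tan 27.43° = 7.3707 m.
Layer 4: sin θ = p·2812 = 0.5558 → θ = 33.76°; offset = 14.6·tan 33.76° = 9.7603 m.
Total horizontal offset = 26.5397 m.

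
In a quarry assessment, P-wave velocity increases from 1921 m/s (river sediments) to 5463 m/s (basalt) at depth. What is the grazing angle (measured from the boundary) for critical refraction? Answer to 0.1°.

69.4°

At critical incidence the refracted ray runs along the interface (θ₂ = 90°), so sin θ_c = V₁/V₂.
θ_c = arcsin(1921/5463) = arcsin 0.3516 = 20.59°.
Measured from the interface: 90° − 20.59° = 69.41°.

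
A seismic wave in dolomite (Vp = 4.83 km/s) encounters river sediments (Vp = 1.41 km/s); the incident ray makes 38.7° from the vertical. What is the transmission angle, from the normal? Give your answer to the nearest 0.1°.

Snell's law: sin θ₂ = (V₂/V₁)·sin θ₁ = (1.41/4.83)·sin 38.7° = 0.1825.
θ₂ = arcsin 0.1825 = 10.52° from the normal.

10.5°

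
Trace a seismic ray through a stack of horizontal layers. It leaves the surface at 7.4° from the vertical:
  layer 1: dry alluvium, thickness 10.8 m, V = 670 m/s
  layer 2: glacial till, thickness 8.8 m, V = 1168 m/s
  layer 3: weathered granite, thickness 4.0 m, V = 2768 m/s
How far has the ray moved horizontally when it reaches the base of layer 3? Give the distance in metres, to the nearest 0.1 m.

5.9 m

Ray parameter p = sin 7.4° / 670 m/s = 1.9223e-04 s/m.
Layer 1: θ = 7.40°; offset = 10.8·tan 7.40° = 1.403 m.
Layer 2: sin θ = p·1168 = 0.2245 → θ = 12.98°; offset = 8.8·tan 12.98° = 2.028 m.
Layer 3: sin θ = p·2768 = 0.5321 → θ = 32.15°; offset = 4.0·tan 32.15° = 2.514 m.
Total horizontal offset = 5.944 m.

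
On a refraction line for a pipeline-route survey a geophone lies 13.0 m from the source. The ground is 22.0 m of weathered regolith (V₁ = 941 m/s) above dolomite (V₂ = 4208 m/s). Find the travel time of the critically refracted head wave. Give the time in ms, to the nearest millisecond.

49 ms

θ_c = arcsin(V₁/V₂) = arcsin(941/4208) = 12.92°, cos θ_c = 0.9747.
Intercept time tᵢ = 2h cos θ_c / V₁ = 2·22.0·0.9747/941 = 0.04557 s.
t = x/V₂ + tᵢ = 13.0/4208 + 0.04557 = 0.04866 s.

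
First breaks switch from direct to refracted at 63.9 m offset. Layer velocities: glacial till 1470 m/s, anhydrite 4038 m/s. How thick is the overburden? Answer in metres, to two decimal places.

21.82 m

x_cross = 2h·√((V₂+V₁)/(V₂−V₁)) → h = x_cross / (2·√((V₂+V₁)/(V₂−V₁))).
√((V₂+V₁)/(V₂−V₁)) = √((4038+1470)/(4038−1470)) = 1.4645.
h = 63.9 / (2·1.4645) = 21.82 m.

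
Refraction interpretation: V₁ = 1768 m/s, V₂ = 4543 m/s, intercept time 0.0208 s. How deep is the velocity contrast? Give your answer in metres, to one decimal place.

20.0 m

θ_c = arcsin(1768/4543) = 22.90°; cos θ_c = 0.9212.
tᵢ = 2h cos θ_c/V₁ ⇒ h = tᵢ·V₁/(2 cos θ_c) = 0.0208·1768/(2·0.9212) = 19.96 m.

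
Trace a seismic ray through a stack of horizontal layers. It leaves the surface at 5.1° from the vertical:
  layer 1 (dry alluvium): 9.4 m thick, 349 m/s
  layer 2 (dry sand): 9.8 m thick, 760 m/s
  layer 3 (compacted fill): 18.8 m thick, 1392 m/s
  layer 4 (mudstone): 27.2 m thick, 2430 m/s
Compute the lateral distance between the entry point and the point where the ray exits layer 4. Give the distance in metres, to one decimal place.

Ray parameter p = sin 5.1° / 349 m/s = 2.5471e-04 s/m.
Layer 1: θ = 5.10°; offset = 9.4·tan 5.10° = 0.839 m.
Layer 2: sin θ = p·760 = 0.1936 → θ = 11.16°; offset = 9.8·tan 11.16° = 1.934 m.
Layer 3: sin θ = p·1392 = 0.3546 → θ = 20.77°; offset = 18.8·tan 20.77° = 7.129 m.
Layer 4: sin θ = p·2430 = 0.6189 → θ = 38.24°; offset = 27.2·tan 38.24° = 21.435 m.
Summing the layer offsets gives 31.336 m.

31.3 m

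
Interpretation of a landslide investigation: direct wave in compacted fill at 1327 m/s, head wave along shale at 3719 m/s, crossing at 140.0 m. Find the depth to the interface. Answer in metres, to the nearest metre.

x_cross = 2h·√((V₂+V₁)/(V₂−V₁)) → h = x_cross / (2·√((V₂+V₁)/(V₂−V₁))).
√((V₂+V₁)/(V₂−V₁)) = √((3719+1327)/(3719−1327)) = 1.4524.
h = 140.0 / (2·1.4524) = 48.20 m.

48 m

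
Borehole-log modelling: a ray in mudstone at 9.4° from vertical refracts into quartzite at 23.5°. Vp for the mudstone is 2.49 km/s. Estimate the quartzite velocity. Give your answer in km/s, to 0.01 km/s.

6.08 km/s

Snell's law: sin 9.4°/V₁ = sin 23.5°/V₂.
V₂ = V₁·sin 23.5°/sin 9.4° = 2.49 × 2.4414 = 6.08 km/s.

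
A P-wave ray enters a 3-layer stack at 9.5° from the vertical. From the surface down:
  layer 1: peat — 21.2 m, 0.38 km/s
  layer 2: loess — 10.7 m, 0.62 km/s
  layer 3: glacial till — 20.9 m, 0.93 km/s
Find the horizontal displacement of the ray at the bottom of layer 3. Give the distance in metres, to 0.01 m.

15.77 m

Apply Snell's law at each interface; in layer i the horizontal offset is hᵢ·tan θᵢ.
Layer 1: θ = 9.50°; offset = 21.2·tan 9.50° = 3.5477 m.
Layer 2: sin θ = 0.62·sin 9.5°/0.38 = 0.2693, θ = 15.62°; offset = 10.7·tan 15.62° = 2.9919 m.
Layer 3: sin θ = 0.93·sin 9.5°/0.38 = 0.4039, θ = 23.82°; offset = 20.9·tan 23.82° = 9.2286 m.
Total horizontal offset = 15.7681 m.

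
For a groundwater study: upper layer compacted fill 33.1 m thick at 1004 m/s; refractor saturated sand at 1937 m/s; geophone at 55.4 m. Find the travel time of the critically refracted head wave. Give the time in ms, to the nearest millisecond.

t = x/V₂ + 2h·√(V₂²−V₁²)/(V₁V₂).
√(V₂²−V₁²) = √(1937²−1004²) = 1656.5 m/s; delay term = 2·33.1·1656.5/(1004·1937) = 0.05639 s.
t = 55.4/1937 + 0.05639 = 0.08499 s.

85 ms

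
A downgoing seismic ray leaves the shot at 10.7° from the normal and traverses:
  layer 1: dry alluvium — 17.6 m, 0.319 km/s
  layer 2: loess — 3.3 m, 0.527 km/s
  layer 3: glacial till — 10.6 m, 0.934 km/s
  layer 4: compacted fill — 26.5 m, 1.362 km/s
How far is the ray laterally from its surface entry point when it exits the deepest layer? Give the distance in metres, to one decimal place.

45.7 m

Apply Snell's law at each interface; in layer i the horizontal offset is hᵢ·tan θᵢ.
Layer 1: θ = 10.70°; offset = 17.6·tan 10.70° = 3.326 m.
Layer 2: sin θ = 0.527·sin 10.7°/0.319 = 0.3067, θ = 17.86°; offset = 3.3·tan 17.86° = 1.063 m.
Layer 3: sin θ = 0.934·sin 10.7°/0.319 = 0.5436, θ = 32.93°; offset = 10.6·tan 32.93° = 6.865 m.
Layer 4: sin θ = 1.362·sin 10.7°/0.319 = 0.7927, θ = 52.44°; offset = 26.5·tan 52.44° = 34.461 m.
Summing the layer offsets gives 45.716 m.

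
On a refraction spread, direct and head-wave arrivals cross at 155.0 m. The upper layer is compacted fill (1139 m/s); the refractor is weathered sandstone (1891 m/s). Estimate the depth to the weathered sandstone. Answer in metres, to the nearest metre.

39 m

h = (x_cross/2)·√((V₂−V₁)/(V₂+V₁)).
(V₂−V₁)/(V₂+V₁) = (1891−1139)/(1891+1139) = 0.2482; √ = 0.4982.
h = (155.0/2)·0.4982 = 38.61 m.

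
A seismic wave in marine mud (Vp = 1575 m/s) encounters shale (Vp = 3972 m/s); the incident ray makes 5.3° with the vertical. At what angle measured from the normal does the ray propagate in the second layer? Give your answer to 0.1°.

sin θ₁/V₁ = sin θ₂/V₂ ⇒ sin θ₂ = 3972·sin 5.3°/1575 = 3972·0.0924/1575 = 0.2329.
θ₂ = arcsin 0.2329 = 13.47° from the normal.

13.5°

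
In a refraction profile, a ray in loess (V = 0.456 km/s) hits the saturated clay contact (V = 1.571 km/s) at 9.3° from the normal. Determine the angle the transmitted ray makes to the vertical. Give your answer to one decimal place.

sin θ₁/V₁ = sin θ₂/V₂ ⇒ sin θ₂ = 1.571·sin 9.3°/0.456 = 1.571·0.1616/0.456 = 0.5568.
θ₂ = sin⁻¹(0.5568) = 33.83° (from vertical).

33.8°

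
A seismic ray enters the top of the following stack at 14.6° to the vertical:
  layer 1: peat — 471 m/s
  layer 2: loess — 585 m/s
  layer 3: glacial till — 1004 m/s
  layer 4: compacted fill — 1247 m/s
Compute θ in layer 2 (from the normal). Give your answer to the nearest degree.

Snell's law across each interface conserves sin θ / V, so sin θ_2 = V_2·sin θ₁/V₁.
sin θ_2 = 585 × sin 14.6° / 471 = 0.3131.
θ_2 = arcsin 0.3131 = 18.24°.

18°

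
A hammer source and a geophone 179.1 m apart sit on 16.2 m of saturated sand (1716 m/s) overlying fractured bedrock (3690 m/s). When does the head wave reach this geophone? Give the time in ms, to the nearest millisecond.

65 ms

θ_c = arcsin(V₁/V₂) = arcsin(1716/3690) = 27.71°, cos θ_c = 0.8853.
Intercept time tᵢ = 2h cos θ_c / V₁ = 2·16.2·0.8853/1716 = 0.01672 s.
t = x/V₂ + tᵢ = 179.1/3690 + 0.01672 = 0.06525 s.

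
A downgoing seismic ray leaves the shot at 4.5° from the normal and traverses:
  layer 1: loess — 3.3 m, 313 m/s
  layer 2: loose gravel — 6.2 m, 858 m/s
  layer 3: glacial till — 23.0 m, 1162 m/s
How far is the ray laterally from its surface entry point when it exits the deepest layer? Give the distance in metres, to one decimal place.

p = sin θ₁/V₁ = sin 4.5°/313 = 2.5067e-04 s/m is conserved through the stack.
Layer 1: θ = 4.50°; offset = 3.3·tan 4.50° = 0.260 m.
Layer 2: sin θ = p·858 = 0.2151 → θ = 12.42°; offset = 6.2·tan 12.42° = 1.365 m.
Layer 3: sin θ = p·1162 = 0.2913 → θ = 16.93°; offset = 23.0·tan 16.93° = 7.003 m.
Σ offsets = 8.628 m.

8.6 m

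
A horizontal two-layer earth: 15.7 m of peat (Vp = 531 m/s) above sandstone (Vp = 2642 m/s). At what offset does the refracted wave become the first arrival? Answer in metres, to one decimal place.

θ_c = arcsin(531/2642) = 11.59°, so cos θ_c = 0.9796 and tᵢ = 2h cos θ_c/V₁ = 0.0579 s.
At crossover x/V₁ = x/V₂ + tᵢ ⇒ x = tᵢ/(1/V₁ − 1/V₂) = 0.05793/(1.8832e-03 − 3.7850e-04) = 38.50 m.

38.5 m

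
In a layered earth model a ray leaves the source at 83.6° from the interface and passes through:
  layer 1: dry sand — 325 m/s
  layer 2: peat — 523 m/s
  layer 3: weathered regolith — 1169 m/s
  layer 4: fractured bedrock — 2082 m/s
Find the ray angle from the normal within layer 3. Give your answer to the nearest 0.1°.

23.6°

From the normal: θ₁ = 90° − 83.6° = 6.4°.
Ray parameter p = sin 6.4° / 325 = 3.4298e-04 s/m.
sin θ_3 = p·V_3 = 3.4298e-04 × 1169 = 0.4009.
θ_3 = 23.64° from the vertical.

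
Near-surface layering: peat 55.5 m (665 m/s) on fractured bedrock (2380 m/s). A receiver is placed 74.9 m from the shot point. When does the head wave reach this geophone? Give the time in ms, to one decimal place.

191.7 ms

θ_c = arcsin(V₁/V₂) = arcsin(665/2380) = 16.23°, cos θ_c = 0.9602.
Intercept time tᵢ = 2h cos θ_c / V₁ = 2·55.5·0.9602/665 = 0.16027 s.
t = x/V₂ + tᵢ = 74.9/2380 + 0.16027 = 0.19174 s.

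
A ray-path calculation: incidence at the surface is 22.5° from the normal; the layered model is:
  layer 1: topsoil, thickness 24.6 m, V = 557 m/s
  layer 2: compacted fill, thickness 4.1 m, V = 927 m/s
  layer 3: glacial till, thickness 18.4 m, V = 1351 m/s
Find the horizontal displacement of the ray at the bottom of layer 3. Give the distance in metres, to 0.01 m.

p = sin θ₁/V₁ = sin 22.5°/557 = 6.8704e-04 s/m is conserved through the stack.
Layer 1: θ = 22.50°; offset = 24.6·tan 22.50° = 10.1897 m.
Layer 2: sin θ = p·927 = 0.6369 → θ = 39.56°; offset = 4.1·tan 39.56° = 3.3870 m.
Layer 3: sin θ = p·1351 = 0.9282 → θ = 68.16°; offset = 18.4·tan 68.16° = 45.8996 m.
Total horizontal offset = 59.4762 m.

59.48 m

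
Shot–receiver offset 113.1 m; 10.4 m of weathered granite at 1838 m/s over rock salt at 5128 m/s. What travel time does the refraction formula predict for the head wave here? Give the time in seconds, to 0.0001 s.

0.0326 s

t = x/V₂ + 2h·√(V₂²−V₁²)/(V₁V₂).
√(V₂²−V₁²) = √(5128²−1838²) = 4787.3 m/s; delay term = 2·10.4·4787.3/(1838·5128) = 0.01056 s.
t = 113.1/5128 + 0.01056 = 0.03262 s.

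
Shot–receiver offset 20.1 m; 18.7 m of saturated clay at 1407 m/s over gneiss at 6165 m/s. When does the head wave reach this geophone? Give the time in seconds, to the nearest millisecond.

0.029 s

θ_c = arcsin(V₁/V₂) = arcsin(1407/6165) = 13.19°, cos θ_c = 0.9736.
Intercept time tᵢ = 2h cos θ_c / V₁ = 2·18.7·0.9736/1407 = 0.02588 s.
t = x/V₂ + tᵢ = 20.1/6165 + 0.02588 = 0.02914 s.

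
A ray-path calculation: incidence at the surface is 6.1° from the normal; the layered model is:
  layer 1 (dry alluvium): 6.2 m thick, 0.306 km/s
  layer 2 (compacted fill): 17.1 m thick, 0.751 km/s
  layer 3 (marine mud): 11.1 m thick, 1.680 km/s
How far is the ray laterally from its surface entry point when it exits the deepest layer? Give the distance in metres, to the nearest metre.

Ray parameter p = sin 6.1° / 0.306 km/s = 3.4727e-01 s/km.
Layer 1: θ = 6.10°; offset = 6.2·tan 6.10° = 0.663 m.
Layer 2: sin θ = p·0.751 = 0.2608 → θ = 15.12°; offset = 17.1·tan 15.12° = 4.620 m.
Layer 3: sin θ = p·1.680 = 0.5834 → θ = 35.69°; offset = 11.1·tan 35.69° = 7.973 m.
Summing the layer offsets gives 13.256 m.

13 m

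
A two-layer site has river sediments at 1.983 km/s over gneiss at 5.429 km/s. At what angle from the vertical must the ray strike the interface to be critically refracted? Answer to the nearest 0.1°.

21.4°

Critical incidence: sin θ_c = V₁/V₂ = 1.983/5.429 = 0.3653.
θ_c = arcsin 0.3653 = 21.42°.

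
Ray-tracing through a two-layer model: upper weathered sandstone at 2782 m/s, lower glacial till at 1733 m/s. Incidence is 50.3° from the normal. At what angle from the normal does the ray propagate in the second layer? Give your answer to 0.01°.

Snell's law: sin θ₂ = (V₂/V₁)·sin θ₁ = (1733/2782)·sin 50.3° = 0.4793.
θ₂ = arcsin 0.4793 = 28.64° from the normal.

28.64°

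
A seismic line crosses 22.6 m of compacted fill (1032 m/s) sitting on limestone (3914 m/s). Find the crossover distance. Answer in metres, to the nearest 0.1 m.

59.2 m

x_cross = 2h·√((V₂+V₁)/(V₂−V₁)).
(V₂+V₁)/(V₂−V₁) = (3914+1032)/(3914−1032) = 1.7162; √ = 1.3100.
x_cross = 2·22.6·1.3100 = 59.21 m.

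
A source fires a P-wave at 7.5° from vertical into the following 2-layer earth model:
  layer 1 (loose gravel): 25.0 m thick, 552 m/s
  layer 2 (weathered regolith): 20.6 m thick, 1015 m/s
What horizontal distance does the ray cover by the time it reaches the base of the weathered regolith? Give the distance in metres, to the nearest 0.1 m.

8.4 m

Ray parameter p = sin 7.5° / 552 m/s = 2.3646e-04 s/m.
Layer 1: θ = 7.50°; offset = 25.0·tan 7.50° = 3.291 m.
Layer 2: sin θ = p·1015 = 0.2400 → θ = 13.89°; offset = 20.6·tan 13.89° = 5.093 m.
Total horizontal offset = 8.384 m.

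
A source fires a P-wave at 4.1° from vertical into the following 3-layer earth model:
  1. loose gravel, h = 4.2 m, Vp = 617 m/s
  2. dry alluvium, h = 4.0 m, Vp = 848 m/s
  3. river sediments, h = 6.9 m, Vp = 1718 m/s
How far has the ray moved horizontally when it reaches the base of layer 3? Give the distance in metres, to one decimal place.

2.1 m

Apply Snell's law at each interface; in layer i the horizontal offset is hᵢ·tan θᵢ.
Layer 1: θ = 4.10°; offset = 4.2·tan 4.10° = 0.301 m.
Layer 2: sin θ = 848·sin 4.1°/617 = 0.0983, θ = 5.64°; offset = 4.0·tan 5.64° = 0.395 m.
Layer 3: sin θ = 1718·sin 4.1°/617 = 0.1991, θ = 11.48°; offset = 6.9·tan 11.48° = 1.402 m.
Total horizontal offset = 2.098 m.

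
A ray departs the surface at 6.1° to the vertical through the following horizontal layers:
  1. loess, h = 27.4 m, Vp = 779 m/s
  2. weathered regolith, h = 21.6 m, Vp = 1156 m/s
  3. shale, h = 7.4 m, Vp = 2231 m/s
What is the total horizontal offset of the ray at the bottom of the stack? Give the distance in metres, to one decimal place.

8.7 m

Apply Snell's law at each interface; in layer i the horizontal offset is hᵢ·tan θᵢ.
Layer 1: θ = 6.10°; offset = 27.4·tan 6.10° = 2.928 m.
Layer 2: sin θ = 1156·sin 6.1°/779 = 0.1577, θ = 9.07°; offset = 21.6·tan 9.07° = 3.449 m.
Layer 3: sin θ = 2231·sin 6.1°/779 = 0.3043, θ = 17.72°; offset = 7.4·tan 17.72° = 2.364 m.
Σ offsets = 8.742 m.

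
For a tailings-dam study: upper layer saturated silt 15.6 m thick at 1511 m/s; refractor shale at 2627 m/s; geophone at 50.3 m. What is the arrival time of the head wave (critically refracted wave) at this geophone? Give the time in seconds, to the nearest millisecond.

0.036 s

θ_c = arcsin(V₁/V₂) = arcsin(1511/2627) = 35.11°, cos θ_c = 0.8180.
Intercept time tᵢ = 2h cos θ_c / V₁ = 2·15.6·0.8180/1511 = 0.01689 s.
t = x/V₂ + tᵢ = 50.3/2627 + 0.01689 = 0.03604 s.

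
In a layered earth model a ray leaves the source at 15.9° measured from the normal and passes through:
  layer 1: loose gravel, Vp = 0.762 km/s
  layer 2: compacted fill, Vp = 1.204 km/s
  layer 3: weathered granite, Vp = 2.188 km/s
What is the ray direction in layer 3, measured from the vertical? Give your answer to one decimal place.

51.9°

Ray parameter p = sin 15.9° / 0.762 = 3.5953e-01 s/km.
sin θ_3 = p·V_3 = 3.5953e-01 × 2.188 = 0.7866.
θ_3 = arcsin 0.7866 = 51.87°.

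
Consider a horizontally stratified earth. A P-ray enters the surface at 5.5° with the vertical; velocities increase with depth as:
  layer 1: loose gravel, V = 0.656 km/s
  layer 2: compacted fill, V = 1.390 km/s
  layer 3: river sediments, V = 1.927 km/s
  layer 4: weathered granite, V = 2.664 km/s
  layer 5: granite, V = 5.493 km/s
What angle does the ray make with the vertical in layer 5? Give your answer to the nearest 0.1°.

Snell's law across each interface conserves sin θ / V, so sin θ_5 = V_5·sin θ₁/V₁.
sin θ_5 = 5.493 × sin 5.5° / 0.656 = 0.8026.
θ_5 = 53.38° from the vertical.

53.4°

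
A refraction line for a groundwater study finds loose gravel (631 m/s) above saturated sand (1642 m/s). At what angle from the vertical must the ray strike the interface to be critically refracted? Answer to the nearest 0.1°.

22.6°

At critical incidence the refracted ray runs along the interface (θ₂ = 90°), so sin θ_c = V₁/V₂.
θ_c = arcsin(631/1642) = arcsin 0.3843 = 22.60°.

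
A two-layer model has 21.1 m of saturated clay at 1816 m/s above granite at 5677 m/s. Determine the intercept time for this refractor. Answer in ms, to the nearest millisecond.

tᵢ = 2h·√(V₂²−V₁²)/(V₁V₂).
√(V₂²−V₁²) = √(5677²−1816²) = 5378.7 m/s.
tᵢ = 2·21.1·5378.7/(1816·5677) = 0.02202 s.

22 ms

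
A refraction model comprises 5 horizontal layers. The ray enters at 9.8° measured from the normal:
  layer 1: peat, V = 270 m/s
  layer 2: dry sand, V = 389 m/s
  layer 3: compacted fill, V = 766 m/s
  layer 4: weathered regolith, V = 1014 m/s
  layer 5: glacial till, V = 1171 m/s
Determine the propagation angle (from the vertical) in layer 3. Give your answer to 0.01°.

Ray parameter p = sin 9.8° / 270 = 6.3041e-04 s/m.
sin θ_3 = p·V_3 = 6.3041e-04 × 766 = 0.4829.
θ_3 = arcsin 0.4829 = 28.87°.

28.87°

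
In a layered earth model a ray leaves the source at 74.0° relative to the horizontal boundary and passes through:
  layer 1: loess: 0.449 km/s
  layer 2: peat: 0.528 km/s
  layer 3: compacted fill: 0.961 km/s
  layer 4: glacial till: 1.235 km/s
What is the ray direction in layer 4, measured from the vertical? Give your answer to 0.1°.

49.3°

From the normal: θ₁ = 90° − 74.0° = 16.0°.
Snell's law across each interface conserves sin θ / V, so sin θ_4 = V_4·sin θ₁/V₁.
sin θ_4 = 1.235 × sin 16.0° / 0.449 = 0.7582.
θ_4 = 49.30° from the vertical.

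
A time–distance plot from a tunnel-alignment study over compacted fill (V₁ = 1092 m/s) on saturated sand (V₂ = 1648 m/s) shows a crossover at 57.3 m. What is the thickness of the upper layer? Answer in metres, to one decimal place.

12.9 m

x_cross = 2h·√((V₂+V₁)/(V₂−V₁)) → h = x_cross / (2·√((V₂+V₁)/(V₂−V₁))).
√((V₂+V₁)/(V₂−V₁)) = √((1648+1092)/(1648−1092)) = 2.2199.
h = 57.3 / (2·2.2199) = 12.91 m.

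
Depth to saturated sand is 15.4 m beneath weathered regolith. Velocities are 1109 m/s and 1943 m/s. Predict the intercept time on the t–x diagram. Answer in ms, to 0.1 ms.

θ_c = arcsin(V₁/V₂) = arcsin(1109/1943) = 34.80°; cos θ_c = 0.8211.
tᵢ = 2h·cos θ_c / V₁ = 2·15.4·0.8211 / 1109 = 0.02280 s.

22.8 ms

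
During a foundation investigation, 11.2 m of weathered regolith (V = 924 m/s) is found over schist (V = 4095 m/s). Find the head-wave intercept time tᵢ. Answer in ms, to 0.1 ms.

tᵢ = 2h·√(V₂²−V₁²)/(V₁V₂).
√(V₂²−V₁²) = √(4095²−924²) = 3989.4 m/s.
tᵢ = 2·11.2·3989.4/(924·4095) = 0.02362 s.

23.6 ms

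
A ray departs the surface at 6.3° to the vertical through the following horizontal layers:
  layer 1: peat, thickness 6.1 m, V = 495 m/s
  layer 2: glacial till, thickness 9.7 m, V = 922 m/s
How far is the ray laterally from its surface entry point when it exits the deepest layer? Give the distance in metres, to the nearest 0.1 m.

p = sin θ₁/V₁ = sin 6.3°/495 = 2.2169e-04 s/m is conserved through the stack.
Layer 1: θ = 6.30°; offset = 6.1·tan 6.30° = 0.673 m.
Layer 2: sin θ = p·922 = 0.2044 → θ = 11.79°; offset = 9.7·tan 11.79° = 2.025 m.
Summing the layer offsets gives 2.699 m.

2.7 m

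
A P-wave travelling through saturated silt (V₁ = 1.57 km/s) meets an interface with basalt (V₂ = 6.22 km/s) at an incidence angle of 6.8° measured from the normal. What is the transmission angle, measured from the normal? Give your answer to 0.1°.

28.0°

Snell's law: sin θ₂ = (V₂/V₁)·sin θ₁ = (6.22/1.57)·sin 6.8° = 0.4691.
θ₂ = arcsin 0.4691 = 27.98° from the normal.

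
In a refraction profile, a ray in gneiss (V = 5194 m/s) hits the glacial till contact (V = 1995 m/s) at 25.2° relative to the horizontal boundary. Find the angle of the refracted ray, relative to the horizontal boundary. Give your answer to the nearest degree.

Angle from the normal: 90° − 25.2° = 64.8°.
sin θ₁/V₁ = sin θ₂/V₂ ⇒ sin θ₂ = 1995·sin 64.8°/5194 = 1995·0.9048/5194 = 0.3475.
θ₂ = sin⁻¹(0.3475) = 20.34° (from vertical).
From the interface: 90° − 20.34° = 69.66°.

70°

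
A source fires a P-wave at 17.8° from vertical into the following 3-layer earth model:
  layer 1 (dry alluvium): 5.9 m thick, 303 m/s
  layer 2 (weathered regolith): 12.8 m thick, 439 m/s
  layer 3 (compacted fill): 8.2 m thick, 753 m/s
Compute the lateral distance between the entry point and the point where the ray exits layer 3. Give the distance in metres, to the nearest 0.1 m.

17.8 m

Ray parameter p = sin 17.8° / 303 m/s = 1.0089e-03 s/m.
Layer 1: θ = 17.80°; offset = 5.9·tan 17.80° = 1.894 m.
Layer 2: sin θ = p·439 = 0.4429 → θ = 26.29°; offset = 12.8·tan 26.29° = 6.323 m.
Layer 3: sin θ = p·753 = 0.7597 → θ = 49.44°; offset = 8.2·tan 49.44° = 9.580 m.
Σ offsets = 17.797 m.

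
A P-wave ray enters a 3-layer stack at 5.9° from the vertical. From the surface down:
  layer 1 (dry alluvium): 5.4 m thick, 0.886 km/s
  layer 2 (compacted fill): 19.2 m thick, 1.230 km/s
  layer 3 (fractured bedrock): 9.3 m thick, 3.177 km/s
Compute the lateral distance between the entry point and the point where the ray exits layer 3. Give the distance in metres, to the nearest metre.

7 m

Apply Snell's law at each interface; in layer i the horizontal offset is hᵢ·tan θᵢ.
Layer 1: θ = 5.90°; offset = 5.4·tan 5.90° = 0.558 m.
Layer 2: sin θ = 1.230·sin 5.9°/0.886 = 0.1427, θ = 8.20°; offset = 19.2·tan 8.20° = 2.768 m.
Layer 3: sin θ = 3.177·sin 5.9°/0.886 = 0.3686, θ = 21.63°; offset = 9.3·tan 21.63° = 3.688 m.
Total horizontal offset = 7.014 m.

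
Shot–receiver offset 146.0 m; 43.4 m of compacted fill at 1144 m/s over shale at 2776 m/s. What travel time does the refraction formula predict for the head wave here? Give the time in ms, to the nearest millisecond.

θ_c = arcsin(V₁/V₂) = arcsin(1144/2776) = 24.34°, cos θ_c = 0.9111.
Intercept time tᵢ = 2h cos θ_c / V₁ = 2·43.4·0.9111/1144 = 0.06913 s.
t = x/V₂ + tᵢ = 146.0/2776 + 0.06913 = 0.12173 s.

122 ms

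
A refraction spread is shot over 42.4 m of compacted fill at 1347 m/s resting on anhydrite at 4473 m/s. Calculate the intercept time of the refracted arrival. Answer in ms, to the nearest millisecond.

θ_c = arcsin(V₁/V₂) = arcsin(1347/4473) = 17.53°; cos θ_c = 0.9536.
tᵢ = 2h·cos θ_c / V₁ = 2·42.4·0.9536 / 1347 = 0.06003 s.

60 ms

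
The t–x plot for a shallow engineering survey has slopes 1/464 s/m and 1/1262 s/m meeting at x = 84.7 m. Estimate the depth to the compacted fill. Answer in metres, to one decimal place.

h = (x_cross/2)·√((V₂−V₁)/(V₂+V₁)).
(V₂−V₁)/(V₂+V₁) = (1262−464)/(1262+464) = 0.4623; √ = 0.6800.
h = (84.7/2)·0.6800 = 28.80 m.

28.8 m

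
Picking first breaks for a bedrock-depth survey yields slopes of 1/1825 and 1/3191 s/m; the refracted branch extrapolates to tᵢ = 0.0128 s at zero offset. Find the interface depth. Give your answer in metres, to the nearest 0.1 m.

θ_c = arcsin(1825/3191) = 34.88°; cos θ_c = 0.8203.
tᵢ = 2h cos θ_c/V₁ ⇒ h = tᵢ·V₁/(2 cos θ_c) = 0.0128·1825/(2·0.8203) = 14.24 m.

14.2 m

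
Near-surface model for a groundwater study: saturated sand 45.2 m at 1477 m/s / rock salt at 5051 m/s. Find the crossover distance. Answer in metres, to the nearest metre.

θ_c = arcsin(1477/5051) = 17.00°, so cos θ_c = 0.9563 and tᵢ = 2h cos θ_c/V₁ = 0.0585 s.
At crossover x/V₁ = x/V₂ + tᵢ ⇒ x = tᵢ/(1/V₁ − 1/V₂) = 0.05853/(6.7705e-04 − 1.9798e-04) = 122.17 m.

122 m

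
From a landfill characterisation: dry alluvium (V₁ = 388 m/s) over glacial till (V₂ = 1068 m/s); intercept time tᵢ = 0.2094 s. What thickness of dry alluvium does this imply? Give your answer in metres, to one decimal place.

43.6 m

h = tᵢ·V₁·V₂ / (2·√(V₂²−V₁²)).
√(V₂²−V₁²) = √(1068² − 388²) = 995.0 m/s.
h = 0.2094 s × 388 × 1068 / (2 × 995.0) = 43.60 m.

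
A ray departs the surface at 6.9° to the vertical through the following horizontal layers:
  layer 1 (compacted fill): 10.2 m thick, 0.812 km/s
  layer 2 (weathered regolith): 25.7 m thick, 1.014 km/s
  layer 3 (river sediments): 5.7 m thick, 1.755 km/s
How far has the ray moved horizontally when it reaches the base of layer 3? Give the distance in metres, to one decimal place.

Apply Snell's law at each interface; in layer i the horizontal offset is hᵢ·tan θᵢ.
Layer 1: θ = 6.90°; offset = 10.2·tan 6.90° = 1.234 m.
Layer 2: sin θ = 1.014·sin 6.9°/0.812 = 0.1500, θ = 8.63°; offset = 25.7·tan 8.63° = 3.900 m.
Layer 3: sin θ = 1.755·sin 6.9°/0.812 = 0.2597, θ = 15.05°; offset = 5.7·tan 15.05° = 1.533 m.
Summing the layer offsets gives 6.667 m.

6.7 m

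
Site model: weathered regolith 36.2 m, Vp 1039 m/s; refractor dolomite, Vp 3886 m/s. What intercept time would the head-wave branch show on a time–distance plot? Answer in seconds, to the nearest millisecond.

0.067 s

tᵢ = 2h·√(V₂²−V₁²)/(V₁V₂).
√(V₂²−V₁²) = √(3886²−1039²) = 3744.5 m/s.
tᵢ = 2·36.2·3744.5/(1039·3886) = 0.06715 s.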